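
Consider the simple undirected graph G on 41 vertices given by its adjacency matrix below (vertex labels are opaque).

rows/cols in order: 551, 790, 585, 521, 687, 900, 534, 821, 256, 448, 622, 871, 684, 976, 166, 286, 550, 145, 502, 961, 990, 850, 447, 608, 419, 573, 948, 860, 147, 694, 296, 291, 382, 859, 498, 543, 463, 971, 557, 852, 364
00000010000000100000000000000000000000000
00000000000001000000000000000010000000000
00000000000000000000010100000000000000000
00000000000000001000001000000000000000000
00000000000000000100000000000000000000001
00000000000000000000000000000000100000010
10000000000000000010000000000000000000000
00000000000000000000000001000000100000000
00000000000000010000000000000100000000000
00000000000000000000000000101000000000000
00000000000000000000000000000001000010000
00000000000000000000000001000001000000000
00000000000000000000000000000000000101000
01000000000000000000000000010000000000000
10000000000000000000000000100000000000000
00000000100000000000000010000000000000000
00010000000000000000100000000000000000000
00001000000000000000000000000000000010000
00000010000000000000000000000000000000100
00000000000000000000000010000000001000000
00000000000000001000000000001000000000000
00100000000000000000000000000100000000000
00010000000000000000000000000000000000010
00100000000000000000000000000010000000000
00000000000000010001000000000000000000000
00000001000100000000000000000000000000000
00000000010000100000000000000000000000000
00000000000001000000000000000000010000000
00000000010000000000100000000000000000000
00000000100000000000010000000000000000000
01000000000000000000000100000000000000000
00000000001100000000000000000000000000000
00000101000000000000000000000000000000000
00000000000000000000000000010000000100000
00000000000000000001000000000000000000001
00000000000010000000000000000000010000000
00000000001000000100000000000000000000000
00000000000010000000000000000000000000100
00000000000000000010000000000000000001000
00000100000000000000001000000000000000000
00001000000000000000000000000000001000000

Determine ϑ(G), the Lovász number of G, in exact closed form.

N(502) = {534, 557}, |N(502)| = 2.
N(550) = {521, 990}, |N(550)| = 2.
Vertex 448 has 2 neighbors: 948, 147.
N(419) = {286, 961}, |N(419)| = 2.
deg(v) = 2 for all v (|V|=41); the odd cycle C_{41}.
The 21 distinct eigenvalues: [2.0, 1.977, 1.907, 1.792, 1.636, 1.441, 1.212, 0.955, 0.676, 0.381, 0.077, -0.229, -0.53, -0.818, -1.087, -1.331, -1.543, -1.719, -1.855, -1.947, -1.994].
With N=41: ϑ(G) = 41·(-(-1)*2*cos(pi/41))/(2−(-2*cos(pi/41))) = 41*cos(pi/41)/(cos(pi/41) + 1).
ϑ(G) ≈ 20.46988027.
Check 20 ≤ 41*cos(pi/41)/(cos(pi/41) + 1) ≤ 21: both strict.

41*cos(pi/41)/(cos(pi/41) + 1)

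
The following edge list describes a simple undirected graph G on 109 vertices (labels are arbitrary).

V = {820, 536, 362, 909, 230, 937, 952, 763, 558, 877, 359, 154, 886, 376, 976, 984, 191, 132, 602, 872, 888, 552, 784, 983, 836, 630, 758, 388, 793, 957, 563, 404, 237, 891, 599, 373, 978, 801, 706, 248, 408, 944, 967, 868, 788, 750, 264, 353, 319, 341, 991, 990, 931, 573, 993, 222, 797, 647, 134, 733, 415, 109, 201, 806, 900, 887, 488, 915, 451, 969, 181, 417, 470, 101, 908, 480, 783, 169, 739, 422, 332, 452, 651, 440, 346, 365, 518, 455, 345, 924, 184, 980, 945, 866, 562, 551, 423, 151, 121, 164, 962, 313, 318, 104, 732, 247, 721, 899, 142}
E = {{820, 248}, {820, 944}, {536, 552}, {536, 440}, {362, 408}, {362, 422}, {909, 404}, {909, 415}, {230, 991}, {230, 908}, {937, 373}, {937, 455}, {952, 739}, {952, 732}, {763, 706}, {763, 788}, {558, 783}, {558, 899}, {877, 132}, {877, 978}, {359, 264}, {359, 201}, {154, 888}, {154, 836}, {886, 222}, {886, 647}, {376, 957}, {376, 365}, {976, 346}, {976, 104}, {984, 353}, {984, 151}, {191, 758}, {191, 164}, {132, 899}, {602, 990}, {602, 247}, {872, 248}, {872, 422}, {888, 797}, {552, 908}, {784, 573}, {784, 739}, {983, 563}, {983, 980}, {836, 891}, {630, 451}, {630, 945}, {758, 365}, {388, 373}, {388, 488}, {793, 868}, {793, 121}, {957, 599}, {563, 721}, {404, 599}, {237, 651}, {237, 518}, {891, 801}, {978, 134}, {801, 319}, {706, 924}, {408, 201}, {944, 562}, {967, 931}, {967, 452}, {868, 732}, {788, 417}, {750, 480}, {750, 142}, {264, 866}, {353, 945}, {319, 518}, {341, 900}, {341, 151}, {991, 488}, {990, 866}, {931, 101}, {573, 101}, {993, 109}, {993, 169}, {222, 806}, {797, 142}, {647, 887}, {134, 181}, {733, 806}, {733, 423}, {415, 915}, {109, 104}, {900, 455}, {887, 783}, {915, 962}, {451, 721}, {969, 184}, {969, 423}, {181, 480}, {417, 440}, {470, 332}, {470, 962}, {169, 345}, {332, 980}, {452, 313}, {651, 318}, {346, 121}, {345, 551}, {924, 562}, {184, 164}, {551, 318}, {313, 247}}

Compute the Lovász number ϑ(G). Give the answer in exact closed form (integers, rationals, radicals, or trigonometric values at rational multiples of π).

109*cos(pi/109)/(cos(pi/109) + 1)

deg(945) = 2; N(945) = {630, 353}.
deg(362) = 2; N(362) = {408, 422}.
deg(201) = 2; N(201) = {359, 408}.
N(404) = {909, 599}, |N(404)| = 2.
109-vertex 2-regular graph: this is C_{109}, the 109-cycle.
Distinct eigenvalues (to 6 d.p.): [2.0, 1.996678, 1.986723, 1.970169, 1.94707, 1.917503, 1.881566, 1.839379, 1.791082, 1.736834, 1.676818, 1.611231, 1.540291, 1.464235, 1.383315, 1.2978, 1.207973, 1.114134, 1.016594, 0.915677, 0.811718, 0.705062, 0.596064, 0.485087, 0.372497, 0.258671, 0.143985, 0.028821, -0.086439, -0.201412, -0.315715, -0.42897, -0.5408, -0.650834, -0.758705, -0.864056, -0.966537, -1.065807, -1.161536, -1.253407, -1.341115, -1.424367, -1.502888, -1.576416, -1.644707, -1.707535, -1.764691, -1.815985, -1.861246, -1.900324, -1.933089, -1.959433, -1.979268, -1.992528, -1.999169].
ϑ = −N·λ_min/(λ_max−λ_min) = −109·(-2*cos(pi/109))/(2−(-2*cos(pi/109))) = 109*cos(pi/109)/(cos(pi/109) + 1).
ϑ(G) ≈ 54.4887.
α=54, χ(Ḡ)=55; ϑ=109*cos(pi/109)/(cos(pi/109) + 1) lies between (both strict).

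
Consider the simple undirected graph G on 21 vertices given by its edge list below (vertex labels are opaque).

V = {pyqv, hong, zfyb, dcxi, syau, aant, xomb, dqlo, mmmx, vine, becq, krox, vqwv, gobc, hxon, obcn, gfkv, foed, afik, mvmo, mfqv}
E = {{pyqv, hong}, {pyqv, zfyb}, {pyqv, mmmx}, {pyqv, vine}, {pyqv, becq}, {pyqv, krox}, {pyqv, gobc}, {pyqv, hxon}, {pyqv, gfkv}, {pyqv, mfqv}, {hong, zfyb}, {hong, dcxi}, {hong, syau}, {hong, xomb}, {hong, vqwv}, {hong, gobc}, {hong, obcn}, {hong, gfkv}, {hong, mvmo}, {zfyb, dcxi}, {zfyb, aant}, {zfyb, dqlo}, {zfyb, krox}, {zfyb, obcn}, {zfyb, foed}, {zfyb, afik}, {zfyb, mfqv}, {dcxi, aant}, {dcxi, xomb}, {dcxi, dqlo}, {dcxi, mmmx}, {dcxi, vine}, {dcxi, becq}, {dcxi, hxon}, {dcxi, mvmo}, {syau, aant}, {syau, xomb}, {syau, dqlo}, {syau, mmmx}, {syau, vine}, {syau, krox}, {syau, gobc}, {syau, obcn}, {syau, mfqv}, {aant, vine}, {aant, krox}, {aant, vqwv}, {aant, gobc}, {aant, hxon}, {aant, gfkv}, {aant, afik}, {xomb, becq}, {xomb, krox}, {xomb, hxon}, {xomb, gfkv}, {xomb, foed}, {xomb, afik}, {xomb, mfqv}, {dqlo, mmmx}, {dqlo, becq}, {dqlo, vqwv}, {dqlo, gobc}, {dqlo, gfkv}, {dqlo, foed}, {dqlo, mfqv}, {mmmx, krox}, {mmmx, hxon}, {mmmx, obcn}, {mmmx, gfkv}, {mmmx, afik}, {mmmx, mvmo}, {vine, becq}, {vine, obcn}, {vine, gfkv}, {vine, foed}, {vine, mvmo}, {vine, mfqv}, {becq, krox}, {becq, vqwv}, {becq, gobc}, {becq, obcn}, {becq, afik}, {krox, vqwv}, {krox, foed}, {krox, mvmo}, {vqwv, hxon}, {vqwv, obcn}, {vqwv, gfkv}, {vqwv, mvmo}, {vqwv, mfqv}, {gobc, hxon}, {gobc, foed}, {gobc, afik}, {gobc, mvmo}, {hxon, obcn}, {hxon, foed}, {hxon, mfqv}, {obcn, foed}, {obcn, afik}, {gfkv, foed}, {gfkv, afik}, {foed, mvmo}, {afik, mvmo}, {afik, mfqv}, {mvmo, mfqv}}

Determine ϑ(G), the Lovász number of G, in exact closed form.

deg(obcn) = 10; N(obcn) = {hong, zfyb, syau, mmmx, vine, becq, vqwv, hxon, foed, afik}.
deg(mmmx) = 10; N(mmmx) = {pyqv, dcxi, syau, dqlo, krox, hxon, obcn, gfkv, afik, mvmo}.
Vertex dcxi has 10 neighbors: hong, zfyb, aant, xomb, dqlo, mmmx, vine, becq, hxon, mvmo.
N(xomb) = {hong, dcxi, syau, becq, krox, hxon, gfkv, foed, afik, mfqv}, |N(xomb)| = 10.
Every vertex has degree 10 (N=21); Kneser-type, 2-subsets of [7].
The 3 distinct eigenvalues: [10.0, 1.0, -4.0].
With N=21: ϑ(G) = 21·(-1*(-4))/(10−(-4)) = 6.
= 6.0000… (decimal).

6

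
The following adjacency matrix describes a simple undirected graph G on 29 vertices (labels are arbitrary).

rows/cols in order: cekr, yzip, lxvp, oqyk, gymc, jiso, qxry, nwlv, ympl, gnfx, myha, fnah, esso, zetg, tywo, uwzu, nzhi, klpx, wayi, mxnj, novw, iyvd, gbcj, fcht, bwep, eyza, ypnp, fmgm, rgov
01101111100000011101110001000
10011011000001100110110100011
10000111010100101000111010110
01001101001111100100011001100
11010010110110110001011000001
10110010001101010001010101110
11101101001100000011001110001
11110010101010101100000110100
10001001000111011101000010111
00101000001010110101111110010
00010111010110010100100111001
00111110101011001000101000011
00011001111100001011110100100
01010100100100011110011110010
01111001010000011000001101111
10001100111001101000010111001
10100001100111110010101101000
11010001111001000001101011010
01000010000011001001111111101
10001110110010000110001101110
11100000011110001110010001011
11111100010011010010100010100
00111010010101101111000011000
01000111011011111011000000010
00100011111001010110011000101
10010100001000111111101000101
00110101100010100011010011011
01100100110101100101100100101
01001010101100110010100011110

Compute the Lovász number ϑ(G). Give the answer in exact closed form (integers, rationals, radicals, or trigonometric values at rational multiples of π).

sqrt(29)

deg(jiso) = 14; N(jiso) = {cekr, lxvp, oqyk, qxry, myha, fnah, zetg, uwzu, mxnj, iyvd, fcht, eyza, ypnp, fmgm}.
N(cekr) = {yzip, lxvp, gymc, jiso, qxry, nwlv, ympl, uwzu, nzhi, klpx, mxnj, novw, iyvd, eyza}, |N(cekr)| = 14.
N(oqyk) = {yzip, gymc, jiso, nwlv, myha, fnah, esso, zetg, tywo, klpx, iyvd, gbcj, eyza, ypnp}, |N(oqyk)| = 14.
deg(wayi) = 14; N(wayi) = {yzip, qxry, esso, zetg, nzhi, mxnj, novw, iyvd, gbcj, fcht, bwep, eyza, ypnp, rgov}.
G on 29 vertices is 14-regular; strongly regular (29,14,6,7).
A has 3 distinct eigenvalues ≈ [14.0, 2.193, -3.193].
Lovász: ϑ = −29(-sqrt(29)/2 - 1/2)/(14+-(-sqrt(29)/2 - 1/2)) = sqrt(29).
Numerically 5.3851648.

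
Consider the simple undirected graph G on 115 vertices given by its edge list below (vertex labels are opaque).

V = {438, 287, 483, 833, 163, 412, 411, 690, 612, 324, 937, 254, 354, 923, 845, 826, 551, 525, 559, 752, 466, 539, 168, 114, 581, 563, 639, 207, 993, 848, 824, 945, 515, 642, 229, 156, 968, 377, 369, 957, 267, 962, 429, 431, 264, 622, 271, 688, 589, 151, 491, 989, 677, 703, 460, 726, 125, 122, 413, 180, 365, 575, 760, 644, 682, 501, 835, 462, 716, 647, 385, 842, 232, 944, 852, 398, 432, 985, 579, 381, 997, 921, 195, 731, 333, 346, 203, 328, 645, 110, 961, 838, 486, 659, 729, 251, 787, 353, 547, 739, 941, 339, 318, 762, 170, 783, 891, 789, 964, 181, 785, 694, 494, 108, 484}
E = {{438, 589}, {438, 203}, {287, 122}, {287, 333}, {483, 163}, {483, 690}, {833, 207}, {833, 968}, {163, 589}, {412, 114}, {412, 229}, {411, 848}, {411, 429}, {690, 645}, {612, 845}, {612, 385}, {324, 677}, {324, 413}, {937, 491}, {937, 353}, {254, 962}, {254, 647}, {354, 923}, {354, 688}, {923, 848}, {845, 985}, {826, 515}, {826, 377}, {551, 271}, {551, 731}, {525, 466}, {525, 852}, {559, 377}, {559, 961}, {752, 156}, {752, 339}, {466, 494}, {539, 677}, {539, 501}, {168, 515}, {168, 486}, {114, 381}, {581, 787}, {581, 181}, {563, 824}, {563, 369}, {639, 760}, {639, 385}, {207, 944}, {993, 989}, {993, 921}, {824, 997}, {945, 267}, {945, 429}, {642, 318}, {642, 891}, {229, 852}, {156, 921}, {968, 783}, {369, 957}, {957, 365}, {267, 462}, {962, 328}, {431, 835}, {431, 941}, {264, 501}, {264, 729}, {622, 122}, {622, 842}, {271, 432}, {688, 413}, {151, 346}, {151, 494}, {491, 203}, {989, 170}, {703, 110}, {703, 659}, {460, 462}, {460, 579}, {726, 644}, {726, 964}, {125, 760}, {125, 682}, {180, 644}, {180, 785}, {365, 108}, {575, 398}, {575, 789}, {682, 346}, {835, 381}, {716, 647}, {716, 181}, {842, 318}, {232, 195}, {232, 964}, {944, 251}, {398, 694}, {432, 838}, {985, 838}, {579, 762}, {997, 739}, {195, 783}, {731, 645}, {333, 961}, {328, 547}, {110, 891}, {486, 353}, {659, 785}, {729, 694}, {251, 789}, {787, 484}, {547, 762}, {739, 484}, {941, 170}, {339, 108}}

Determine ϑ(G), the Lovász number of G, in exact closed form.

115*cos(pi/115)/(cos(pi/115) + 1)

N(833) = {207, 968}, |N(833)| = 2.
Vertex 551 has 2 neighbors: 271, 731.
Vertex 203 has 2 neighbors: 438, 491.
N(731) = {551, 645}, |N(731)| = 2.
deg(v) = 2 for all v (|V|=115); connected 2-regular on 115 ⇒ C_{115}.
The 58 distinct eigenvalues: [2.0, 1.997, 1.9881, 1.9732, 1.9524, 1.9258, 1.8935, 1.8555, 1.812, 1.763, 1.7088, 1.6495, 1.5853, 1.5164, 1.4429, 1.3651, 1.2832, 1.1976, 1.1083, 1.0157, 0.9201, 0.8218, 0.721, 0.618, 0.5132, 0.4069, 0.2994, 0.1909, 0.0819, -0.0273, -0.1365, -0.2452, -0.3533, -0.4602, -0.5658, -0.6698, -0.7717, -0.8713, -0.9683, -1.0624, -1.1534, -1.2409, -1.3247, -1.4045, -1.4802, -1.5514, -1.618, -1.6798, -1.7366, -1.7882, -1.8344, -1.8752, -1.9104, -1.9399, -1.9635, -1.9814, -1.9933, -1.9993].
−115·(-2*cos(pi/115)) / ((2)−(-2*cos(pi/115))) = 115*cos(pi/115)/(cos(pi/115) + 1) = ϑ(G).
ϑ(G) ≈ 57.4893.
α=57, χ(Ḡ)=58; ϑ=115*cos(pi/115)/(cos(pi/115) + 1) lies between (both strict).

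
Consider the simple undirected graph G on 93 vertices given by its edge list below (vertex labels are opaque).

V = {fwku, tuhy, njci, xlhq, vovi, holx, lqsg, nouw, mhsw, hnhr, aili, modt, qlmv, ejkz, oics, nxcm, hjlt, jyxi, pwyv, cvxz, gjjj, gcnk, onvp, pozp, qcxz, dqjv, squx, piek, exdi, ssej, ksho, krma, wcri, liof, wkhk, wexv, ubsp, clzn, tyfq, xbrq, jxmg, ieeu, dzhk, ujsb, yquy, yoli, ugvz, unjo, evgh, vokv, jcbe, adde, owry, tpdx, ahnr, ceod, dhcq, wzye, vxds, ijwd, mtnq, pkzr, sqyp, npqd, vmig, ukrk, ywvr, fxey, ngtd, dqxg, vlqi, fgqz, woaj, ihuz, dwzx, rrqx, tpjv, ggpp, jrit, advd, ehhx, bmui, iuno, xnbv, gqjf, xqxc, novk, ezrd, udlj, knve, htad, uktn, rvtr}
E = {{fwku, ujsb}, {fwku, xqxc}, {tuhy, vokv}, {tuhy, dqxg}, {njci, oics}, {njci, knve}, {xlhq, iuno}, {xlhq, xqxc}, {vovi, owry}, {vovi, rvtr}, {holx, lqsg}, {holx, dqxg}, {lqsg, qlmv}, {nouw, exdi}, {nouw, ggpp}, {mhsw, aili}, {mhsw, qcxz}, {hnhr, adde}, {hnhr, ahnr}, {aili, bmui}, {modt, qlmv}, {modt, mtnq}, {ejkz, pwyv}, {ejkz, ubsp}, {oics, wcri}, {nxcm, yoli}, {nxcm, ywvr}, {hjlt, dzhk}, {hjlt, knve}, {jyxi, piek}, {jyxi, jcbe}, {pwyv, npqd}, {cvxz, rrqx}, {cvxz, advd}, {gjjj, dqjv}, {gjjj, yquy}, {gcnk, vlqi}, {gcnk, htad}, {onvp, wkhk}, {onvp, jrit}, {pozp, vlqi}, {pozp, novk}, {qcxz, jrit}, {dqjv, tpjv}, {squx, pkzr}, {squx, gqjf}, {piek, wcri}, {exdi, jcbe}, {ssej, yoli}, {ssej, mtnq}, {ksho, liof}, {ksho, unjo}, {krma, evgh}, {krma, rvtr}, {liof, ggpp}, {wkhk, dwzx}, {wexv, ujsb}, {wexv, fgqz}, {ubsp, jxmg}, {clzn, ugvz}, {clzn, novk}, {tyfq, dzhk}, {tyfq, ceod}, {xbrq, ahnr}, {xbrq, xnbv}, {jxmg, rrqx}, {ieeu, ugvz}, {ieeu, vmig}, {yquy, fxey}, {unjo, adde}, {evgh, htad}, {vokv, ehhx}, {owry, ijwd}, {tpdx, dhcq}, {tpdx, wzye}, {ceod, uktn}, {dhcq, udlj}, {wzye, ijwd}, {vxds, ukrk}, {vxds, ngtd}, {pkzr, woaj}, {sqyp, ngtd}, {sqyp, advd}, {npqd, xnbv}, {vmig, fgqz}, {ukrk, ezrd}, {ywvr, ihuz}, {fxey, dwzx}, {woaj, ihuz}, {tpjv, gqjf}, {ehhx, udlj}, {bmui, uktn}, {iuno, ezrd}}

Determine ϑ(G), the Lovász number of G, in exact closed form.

93*cos(pi/93)/(cos(pi/93) + 1)

N(vovi) = {owry, rvtr}, |N(vovi)| = 2.
deg(dhcq) = 2; N(dhcq) = {tpdx, udlj}.
N(ujsb) = {fwku, wexv}, |N(ujsb)| = 2.
Vertex mtnq has 2 neighbors: modt, ssej.
deg(v) = 2 for all v (|V|=93); connected 2-regular on 93 ⇒ C_{93}.
Distinct eigenvalues (to 6 d.p.): [2.0, 1.995437, 1.98177, 1.95906, 1.927411, 1.886968, 1.837916, 1.780477, 1.714914, 1.641527, 1.56065, 1.472651, 1.377934, 1.276929, 1.170098, 1.057928, 0.940931, 0.819641, 0.694611, 0.566411, 0.435627, 0.302856, 0.168702, 0.033779, -0.101298, -0.235913, -0.369452, -0.501305, -0.630871, -0.757558, -0.880788, -1.0, -1.114649, -1.224212, -1.328189, -1.426106, -1.517516, -1.602002, -1.679179, -1.748693, -1.810229, -1.863505, -1.908279, -1.944345, -1.97154, -1.989739, -1.998859].
Lovász: ϑ = −93(-2*cos(pi/93))/(2+-(-1)*2*cos(pi/93)) = 93*cos(pi/93)/(cos(pi/93) + 1).
ϑ(G) ≈ 46.4867319.
46 ≤ 93*cos(pi/93)/(cos(pi/93) + 1) ≤ 47: both strict.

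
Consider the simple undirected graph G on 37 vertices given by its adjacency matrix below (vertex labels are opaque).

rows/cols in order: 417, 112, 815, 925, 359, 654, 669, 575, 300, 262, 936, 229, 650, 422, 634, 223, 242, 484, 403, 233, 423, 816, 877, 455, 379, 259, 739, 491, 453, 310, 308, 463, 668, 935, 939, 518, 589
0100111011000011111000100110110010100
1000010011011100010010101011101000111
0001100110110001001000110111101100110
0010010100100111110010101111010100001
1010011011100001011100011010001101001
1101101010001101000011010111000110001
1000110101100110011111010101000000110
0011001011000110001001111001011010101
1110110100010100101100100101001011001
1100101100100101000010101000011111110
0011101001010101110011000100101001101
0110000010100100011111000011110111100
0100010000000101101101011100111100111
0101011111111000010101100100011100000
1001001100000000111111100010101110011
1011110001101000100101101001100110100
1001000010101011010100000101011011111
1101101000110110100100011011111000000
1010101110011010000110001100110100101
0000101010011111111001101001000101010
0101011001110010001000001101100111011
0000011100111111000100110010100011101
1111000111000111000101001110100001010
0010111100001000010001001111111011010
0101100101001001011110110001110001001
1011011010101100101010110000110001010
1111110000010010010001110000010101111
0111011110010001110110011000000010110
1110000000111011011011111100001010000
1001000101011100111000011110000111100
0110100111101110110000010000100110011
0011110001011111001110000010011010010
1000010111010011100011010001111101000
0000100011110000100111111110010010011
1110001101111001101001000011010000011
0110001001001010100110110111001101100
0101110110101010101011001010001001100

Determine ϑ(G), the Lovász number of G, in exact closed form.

sqrt(37)

deg(417) = 18; N(417) = {112, 359, 654, 669, 300, 262, 634, 223, 242, 484, 403, 877, 259, 739, 453, 310, 668, 939}.
Vertex 939 has 18 neighbors: 417, 112, 815, 669, 575, 262, 936, 229, 650, 223, 242, 403, 816, 739, 491, 310, 518, 589.
deg(925) = 18; N(925) = {815, 654, 575, 936, 422, 634, 223, 242, 484, 423, 877, 379, 259, 739, 491, 310, 463, 589}.
Vertex 310 has 18 neighbors: 417, 925, 575, 262, 229, 650, 422, 242, 484, 403, 455, 379, 259, 739, 463, 668, 935, 939.
18-regular, N=37; SR(37,18,8,9) — a Paley graph.
spec(A) ≈ [18.0, 2.5414, -3.5414] (distinct, 4 d.p.).
λ_max=18, λ_min=-sqrt(37)/2 - 1/2; ϑ = −37·λ_min/(λ_max−λ_min) = sqrt(37).
= 6.0827625… (decimal).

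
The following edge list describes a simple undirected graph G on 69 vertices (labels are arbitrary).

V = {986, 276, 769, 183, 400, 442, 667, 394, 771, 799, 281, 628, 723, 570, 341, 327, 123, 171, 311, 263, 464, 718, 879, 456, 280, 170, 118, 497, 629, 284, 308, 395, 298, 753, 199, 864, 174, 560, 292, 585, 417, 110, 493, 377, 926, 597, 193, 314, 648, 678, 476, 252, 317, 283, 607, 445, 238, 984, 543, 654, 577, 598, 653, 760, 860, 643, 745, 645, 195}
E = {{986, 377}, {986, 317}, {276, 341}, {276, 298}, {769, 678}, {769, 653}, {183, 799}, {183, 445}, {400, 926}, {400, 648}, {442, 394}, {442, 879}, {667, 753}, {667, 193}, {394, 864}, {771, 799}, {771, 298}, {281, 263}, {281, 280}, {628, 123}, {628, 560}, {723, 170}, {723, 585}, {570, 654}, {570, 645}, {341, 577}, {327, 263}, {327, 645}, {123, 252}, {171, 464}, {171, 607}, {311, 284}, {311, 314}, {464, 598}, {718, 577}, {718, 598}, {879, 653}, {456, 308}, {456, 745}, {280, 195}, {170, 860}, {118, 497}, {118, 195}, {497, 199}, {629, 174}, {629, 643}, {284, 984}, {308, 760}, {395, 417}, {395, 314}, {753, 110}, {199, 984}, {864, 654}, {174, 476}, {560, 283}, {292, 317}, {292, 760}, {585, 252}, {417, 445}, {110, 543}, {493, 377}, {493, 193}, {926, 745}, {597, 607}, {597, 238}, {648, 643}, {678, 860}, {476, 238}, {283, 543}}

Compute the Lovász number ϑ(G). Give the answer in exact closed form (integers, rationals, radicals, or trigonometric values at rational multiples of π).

deg(577) = 2; N(577) = {341, 718}.
N(648) = {400, 643}, |N(648)| = 2.
deg(607) = 2; N(607) = {171, 597}.
deg(753) = 2; N(753) = {667, 110}.
2-regular, N=69; the odd cycle C_{69}.
Distinct eigenvalues (to 5 d.p.): [2.0, 1.99171, 1.96692, 1.92583, 1.86879, 1.79626, 1.70884, 1.60726, 1.49237, 1.36511, 1.22653, 1.0778, 0.92013, 0.75484, 0.58329, 0.40691, 0.22716, 0.04553, -0.13648, -0.31737, -0.49562, -0.66976, -0.83835, -1.0, -1.15336, -1.29716, -1.43022, -1.55142, -1.65977, -1.75437, -1.83442, -1.89928, -1.9484, -1.98137, -1.99793].
With N=69: ϑ(G) = 69·(-(-1)*2*cos(pi/69))/(2−(-2*cos(pi/69))) = 69*cos(pi/69)/(cos(pi/69) + 1).
≈ 34.482114103 (to 9 d.p.).
Lovász sandwich 34 ≤ 69*cos(pi/69)/(cos(pi/69) + 1) ≤ 35: both strict.

69*cos(pi/69)/(cos(pi/69) + 1)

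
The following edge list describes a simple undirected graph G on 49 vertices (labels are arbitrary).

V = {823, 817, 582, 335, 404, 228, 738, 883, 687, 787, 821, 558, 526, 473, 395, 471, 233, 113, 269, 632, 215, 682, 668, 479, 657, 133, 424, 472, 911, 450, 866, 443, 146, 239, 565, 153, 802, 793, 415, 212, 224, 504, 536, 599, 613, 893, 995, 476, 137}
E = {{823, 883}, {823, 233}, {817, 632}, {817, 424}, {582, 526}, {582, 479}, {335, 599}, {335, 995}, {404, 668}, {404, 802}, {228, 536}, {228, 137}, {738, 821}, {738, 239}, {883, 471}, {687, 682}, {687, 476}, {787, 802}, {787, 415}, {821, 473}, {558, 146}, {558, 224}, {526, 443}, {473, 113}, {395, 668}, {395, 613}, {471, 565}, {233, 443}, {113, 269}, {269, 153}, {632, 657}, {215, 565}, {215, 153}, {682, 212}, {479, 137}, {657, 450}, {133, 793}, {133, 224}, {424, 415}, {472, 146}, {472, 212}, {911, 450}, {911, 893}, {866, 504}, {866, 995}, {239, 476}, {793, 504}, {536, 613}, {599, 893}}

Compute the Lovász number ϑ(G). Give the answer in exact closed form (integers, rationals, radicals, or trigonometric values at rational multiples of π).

deg(239) = 2; N(239) = {738, 476}.
Vertex 504 has 2 neighbors: 866, 793.
deg(682) = 2; N(682) = {687, 212}.
Vertex 787 has 2 neighbors: 802, 415.
2-regular, N=49; a single 49-cycle (edge-transitive).
spec(A) ≈ [2.0, 1.98358, 1.93459, 1.85383, 1.74264, 1.60283, 1.4367, 1.24698, 1.03679, 0.80957, 0.56906, 0.3192, 0.0641, -0.19205, -0.44504, -0.69073, -0.92508, -1.14423, -1.3446, -1.52289, -1.67618, -1.80194, -1.89811, -1.96312, -1.99589] (distinct, 5 d.p.).
With N=49: ϑ(G) = 49·(-(-1)*2*cos(pi/49))/(2−(-2*cos(pi/49))) = 49*cos(pi/49)/(cos(pi/49) + 1).
≈ 24.4748052 (to 7 d.p.).
Sandwich: α(G)=24 ≤ ϑ(G)=49*cos(pi/49)/(cos(pi/49) + 1) ≤ χ(Ḡ)=25 (both strict).

49*cos(pi/49)/(cos(pi/49) + 1)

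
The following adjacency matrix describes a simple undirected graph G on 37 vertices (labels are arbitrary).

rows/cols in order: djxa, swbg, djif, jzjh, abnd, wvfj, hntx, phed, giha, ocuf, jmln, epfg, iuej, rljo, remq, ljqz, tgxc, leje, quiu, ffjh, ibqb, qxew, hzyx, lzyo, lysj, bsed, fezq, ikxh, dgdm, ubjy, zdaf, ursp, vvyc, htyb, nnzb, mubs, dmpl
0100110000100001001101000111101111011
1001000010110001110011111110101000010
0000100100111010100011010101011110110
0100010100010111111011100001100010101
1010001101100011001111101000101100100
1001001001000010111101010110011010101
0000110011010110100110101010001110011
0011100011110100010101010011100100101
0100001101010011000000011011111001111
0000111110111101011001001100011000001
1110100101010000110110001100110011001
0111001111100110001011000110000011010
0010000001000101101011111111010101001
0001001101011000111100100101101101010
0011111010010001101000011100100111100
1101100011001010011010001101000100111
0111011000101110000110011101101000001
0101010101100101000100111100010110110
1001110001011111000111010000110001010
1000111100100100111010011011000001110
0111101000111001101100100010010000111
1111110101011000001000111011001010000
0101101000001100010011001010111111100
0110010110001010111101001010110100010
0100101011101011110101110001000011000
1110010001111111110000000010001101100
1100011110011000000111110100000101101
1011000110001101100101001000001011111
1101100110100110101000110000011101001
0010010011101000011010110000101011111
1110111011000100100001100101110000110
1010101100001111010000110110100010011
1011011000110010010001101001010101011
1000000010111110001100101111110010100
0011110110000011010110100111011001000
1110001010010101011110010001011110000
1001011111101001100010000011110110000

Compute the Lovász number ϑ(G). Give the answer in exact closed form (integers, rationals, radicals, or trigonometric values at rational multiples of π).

N(ibqb) = {swbg, djif, jzjh, abnd, hntx, jmln, epfg, iuej, ljqz, tgxc, quiu, ffjh, hzyx, fezq, ubjy, nnzb, mubs, dmpl}, |N(ibqb)| = 18.
N(ffjh) = {djxa, abnd, wvfj, hntx, phed, jmln, rljo, tgxc, leje, quiu, ibqb, lzyo, lysj, fezq, ikxh, htyb, nnzb, mubs}, |N(ffjh)| = 18.
deg(wvfj) = 18; N(wvfj) = {djxa, jzjh, hntx, ocuf, remq, tgxc, leje, quiu, ffjh, qxew, lzyo, bsed, fezq, ubjy, zdaf, vvyc, nnzb, dmpl}.
N(ocuf) = {abnd, wvfj, hntx, phed, giha, jmln, epfg, iuej, rljo, ljqz, leje, quiu, qxew, lysj, bsed, ubjy, zdaf, dmpl}, |N(ocuf)| = 18.
deg(v) = 18 for all v (|V|=37); SR(37,18,8,9) — a Paley graph.
spec(A) ≈ [18.0, 2.5414, -3.5414] (distinct, 4 d.p.).
Lovász (edge-transitive): ϑ = −37·(-sqrt(37)/2 - 1/2)/((18)−(-sqrt(37)/2 - 1/2)) = sqrt(37).
≈ 6.0828 (to 4 d.p.).

sqrt(37)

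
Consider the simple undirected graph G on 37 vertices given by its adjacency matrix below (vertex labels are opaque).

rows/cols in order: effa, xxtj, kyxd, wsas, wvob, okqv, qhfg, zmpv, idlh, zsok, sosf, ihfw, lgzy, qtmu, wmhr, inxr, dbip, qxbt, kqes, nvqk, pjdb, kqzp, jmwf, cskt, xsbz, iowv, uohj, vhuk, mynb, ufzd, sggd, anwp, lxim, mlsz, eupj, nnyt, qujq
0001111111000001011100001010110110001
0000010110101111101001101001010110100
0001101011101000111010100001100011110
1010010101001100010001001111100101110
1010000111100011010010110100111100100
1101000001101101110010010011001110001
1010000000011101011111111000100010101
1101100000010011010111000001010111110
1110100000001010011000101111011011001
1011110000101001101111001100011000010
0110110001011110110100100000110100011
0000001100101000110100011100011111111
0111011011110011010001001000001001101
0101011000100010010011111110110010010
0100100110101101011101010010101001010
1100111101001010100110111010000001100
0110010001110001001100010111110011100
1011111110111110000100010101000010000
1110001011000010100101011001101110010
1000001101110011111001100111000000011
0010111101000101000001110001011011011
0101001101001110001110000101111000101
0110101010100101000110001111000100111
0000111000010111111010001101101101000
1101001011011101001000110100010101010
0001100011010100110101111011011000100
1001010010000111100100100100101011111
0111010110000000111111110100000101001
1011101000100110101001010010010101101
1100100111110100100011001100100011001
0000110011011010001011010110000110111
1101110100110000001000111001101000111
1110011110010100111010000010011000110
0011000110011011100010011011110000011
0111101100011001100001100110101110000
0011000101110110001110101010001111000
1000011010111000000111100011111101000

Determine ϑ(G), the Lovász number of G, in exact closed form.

Vertex vhuk has 18 neighbors: xxtj, kyxd, wsas, okqv, zmpv, idlh, dbip, qxbt, kqes, nvqk, pjdb, kqzp, jmwf, cskt, iowv, anwp, mlsz, qujq.
deg(qxbt) = 18; N(qxbt) = {effa, kyxd, wsas, wvob, okqv, qhfg, zmpv, idlh, sosf, ihfw, lgzy, qtmu, wmhr, nvqk, cskt, iowv, vhuk, lxim}.
N(nnyt) = {kyxd, wsas, zmpv, zsok, sosf, ihfw, qtmu, wmhr, kqes, nvqk, pjdb, jmwf, xsbz, uohj, sggd, anwp, lxim, mlsz}, |N(nnyt)| = 18.
deg(jmwf) = 18; N(jmwf) = {xxtj, kyxd, wvob, qhfg, idlh, sosf, qtmu, inxr, nvqk, pjdb, xsbz, iowv, uohj, vhuk, anwp, eupj, nnyt, qujq}.
Every vertex has degree 18 (N=37); SR(37,18,8,9) — a Paley graph.
Distinct eigenvalues (to 4 d.p.): [18.0, 2.5414, -3.5414].
With N=37: ϑ(G) = 37·(-(-sqrt(37)/2 - 1/2))/(18−(-sqrt(37)/2 - 1/2)) = sqrt(37).
≈ 6.0827625 (to 7 d.p.).

sqrt(37)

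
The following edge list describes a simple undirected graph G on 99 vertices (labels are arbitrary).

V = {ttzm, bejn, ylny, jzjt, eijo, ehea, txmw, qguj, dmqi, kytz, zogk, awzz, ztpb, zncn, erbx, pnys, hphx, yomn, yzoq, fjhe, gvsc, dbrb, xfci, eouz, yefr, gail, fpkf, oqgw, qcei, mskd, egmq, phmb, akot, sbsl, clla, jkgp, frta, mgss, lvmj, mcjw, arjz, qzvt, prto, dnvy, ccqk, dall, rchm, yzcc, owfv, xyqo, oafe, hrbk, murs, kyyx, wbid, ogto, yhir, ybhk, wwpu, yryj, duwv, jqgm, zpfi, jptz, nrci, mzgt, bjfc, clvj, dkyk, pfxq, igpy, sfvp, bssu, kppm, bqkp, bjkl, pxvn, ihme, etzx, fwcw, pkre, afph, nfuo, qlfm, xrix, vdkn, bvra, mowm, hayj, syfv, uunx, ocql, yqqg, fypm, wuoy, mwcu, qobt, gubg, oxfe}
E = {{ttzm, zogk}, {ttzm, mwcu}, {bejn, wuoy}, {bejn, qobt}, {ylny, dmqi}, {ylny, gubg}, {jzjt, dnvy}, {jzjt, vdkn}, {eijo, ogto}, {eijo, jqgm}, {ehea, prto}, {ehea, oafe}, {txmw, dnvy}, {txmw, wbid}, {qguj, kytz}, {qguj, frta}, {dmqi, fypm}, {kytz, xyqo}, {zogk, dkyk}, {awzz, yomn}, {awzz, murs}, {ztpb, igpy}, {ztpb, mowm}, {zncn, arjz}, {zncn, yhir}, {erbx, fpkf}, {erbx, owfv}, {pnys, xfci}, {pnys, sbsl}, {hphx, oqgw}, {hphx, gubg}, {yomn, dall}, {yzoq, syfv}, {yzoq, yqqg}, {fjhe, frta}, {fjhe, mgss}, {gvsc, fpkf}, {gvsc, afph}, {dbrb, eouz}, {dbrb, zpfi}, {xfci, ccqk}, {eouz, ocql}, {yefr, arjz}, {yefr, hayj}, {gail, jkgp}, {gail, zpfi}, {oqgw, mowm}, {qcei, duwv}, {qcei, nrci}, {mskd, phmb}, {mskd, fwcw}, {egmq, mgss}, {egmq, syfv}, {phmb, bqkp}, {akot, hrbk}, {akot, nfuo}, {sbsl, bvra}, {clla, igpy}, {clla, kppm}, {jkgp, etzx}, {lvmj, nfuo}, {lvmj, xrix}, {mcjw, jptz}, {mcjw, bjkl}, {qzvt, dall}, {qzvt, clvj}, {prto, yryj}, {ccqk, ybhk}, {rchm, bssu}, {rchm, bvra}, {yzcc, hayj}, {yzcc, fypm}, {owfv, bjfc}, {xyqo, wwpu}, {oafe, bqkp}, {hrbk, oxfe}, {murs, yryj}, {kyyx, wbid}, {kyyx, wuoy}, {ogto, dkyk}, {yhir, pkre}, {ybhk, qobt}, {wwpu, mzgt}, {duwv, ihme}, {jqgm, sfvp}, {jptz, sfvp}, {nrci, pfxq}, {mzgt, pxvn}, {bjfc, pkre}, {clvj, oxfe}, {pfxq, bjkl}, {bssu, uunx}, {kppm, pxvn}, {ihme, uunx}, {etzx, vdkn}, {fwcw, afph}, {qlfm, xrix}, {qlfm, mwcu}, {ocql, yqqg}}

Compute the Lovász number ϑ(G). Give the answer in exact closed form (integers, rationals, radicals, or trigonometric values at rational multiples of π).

99*cos(pi/99)/(cos(pi/99) + 1)

deg(nfuo) = 2; N(nfuo) = {akot, lvmj}.
Vertex qzvt has 2 neighbors: dall, clvj.
Vertex ylny has 2 neighbors: dmqi, gubg.
Vertex hrbk has 2 neighbors: akot, oxfe.
Every vertex has degree 2 (N=99); this is C_{99}, the 99-cycle.
spec(A) ≈ [2.0, 1.996, 1.9839, 1.9639, 1.9359, 1.9001, 1.8567, 1.8059, 1.7477, 1.6825, 1.6105, 1.5321, 1.4475, 1.357, 1.2611, 1.1601, 1.0545, 0.9445, 0.8308, 0.7138, 0.5938, 0.4715, 0.3473, 0.2217, 0.0952, -0.0317, -0.1585, -0.2846, -0.4096, -0.5329, -0.6541, -0.7727, -0.8881, -1.0, -1.1078, -1.2112, -1.3097, -1.4029, -1.4905, -1.5721, -1.6474, -1.716, -1.7777, -1.8322, -1.8794, -1.919, -1.9509, -1.9749, -1.9909, -1.999] (distinct, 4 d.p.).
ϑ = −N·λ_min/(λ_max−λ_min) = −99·(-2*cos(pi/99))/(2−(-2*cos(pi/99))) = 99*cos(pi/99)/(cos(pi/99) + 1).
Numerically 49.487536287.
49 ≤ 99*cos(pi/99)/(cos(pi/99) + 1) ≤ 50: both strict.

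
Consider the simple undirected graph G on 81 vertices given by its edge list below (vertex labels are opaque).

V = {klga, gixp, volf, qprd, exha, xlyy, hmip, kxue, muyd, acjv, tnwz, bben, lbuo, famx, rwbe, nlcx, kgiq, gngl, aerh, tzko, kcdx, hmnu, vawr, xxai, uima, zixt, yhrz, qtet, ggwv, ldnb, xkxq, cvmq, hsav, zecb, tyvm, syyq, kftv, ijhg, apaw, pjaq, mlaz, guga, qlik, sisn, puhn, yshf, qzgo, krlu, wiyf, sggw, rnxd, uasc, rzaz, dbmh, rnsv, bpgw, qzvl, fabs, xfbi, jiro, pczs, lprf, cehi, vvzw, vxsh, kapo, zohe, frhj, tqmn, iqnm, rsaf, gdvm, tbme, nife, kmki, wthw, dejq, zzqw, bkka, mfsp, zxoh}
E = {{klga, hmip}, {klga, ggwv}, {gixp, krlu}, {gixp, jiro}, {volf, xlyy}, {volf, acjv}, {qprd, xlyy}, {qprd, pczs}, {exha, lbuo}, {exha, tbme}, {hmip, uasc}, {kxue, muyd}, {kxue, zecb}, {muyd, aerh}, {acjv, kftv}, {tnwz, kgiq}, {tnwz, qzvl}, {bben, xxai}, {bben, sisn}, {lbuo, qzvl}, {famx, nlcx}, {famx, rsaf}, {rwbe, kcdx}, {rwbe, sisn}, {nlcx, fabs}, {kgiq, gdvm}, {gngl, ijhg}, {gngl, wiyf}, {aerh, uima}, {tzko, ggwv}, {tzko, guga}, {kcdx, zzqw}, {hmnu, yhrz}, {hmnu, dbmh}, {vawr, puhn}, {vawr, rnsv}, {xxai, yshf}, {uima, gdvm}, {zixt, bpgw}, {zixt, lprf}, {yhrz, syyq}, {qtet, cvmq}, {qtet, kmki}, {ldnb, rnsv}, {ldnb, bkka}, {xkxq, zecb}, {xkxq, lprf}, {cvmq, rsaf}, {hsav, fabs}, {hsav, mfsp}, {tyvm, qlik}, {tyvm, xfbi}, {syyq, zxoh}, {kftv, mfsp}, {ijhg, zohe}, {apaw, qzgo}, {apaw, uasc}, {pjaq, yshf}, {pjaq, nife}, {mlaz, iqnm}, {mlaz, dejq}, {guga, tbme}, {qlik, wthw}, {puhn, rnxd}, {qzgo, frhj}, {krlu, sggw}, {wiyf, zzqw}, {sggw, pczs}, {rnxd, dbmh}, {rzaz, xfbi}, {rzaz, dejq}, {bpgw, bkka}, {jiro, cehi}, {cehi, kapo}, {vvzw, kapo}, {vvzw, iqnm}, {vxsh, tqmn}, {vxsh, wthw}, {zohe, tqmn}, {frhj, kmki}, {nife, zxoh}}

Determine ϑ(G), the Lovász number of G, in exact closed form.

N(xxai) = {bben, yshf}, |N(xxai)| = 2.
N(dejq) = {mlaz, rzaz}, |N(dejq)| = 2.
N(qzgo) = {apaw, frhj}, |N(qzgo)| = 2.
N(tqmn) = {vxsh, zohe}, |N(tqmn)| = 2.
2-regular, N=81; a single 81-cycle (edge-transitive).
A has 41 distinct eigenvalues ≈ [2.0, 1.99399, 1.97598, 1.94609, 1.9045, 1.85145, 1.78727, 1.71233, 1.6271, 1.53209, 1.42786, 1.31504, 1.19432, 1.06641, 0.93209, 0.79216, 0.64747, 0.49888, 0.3473, 0.19362, 0.03878, -0.11629, -0.27066, -0.42341, -0.57361, -0.72036, -0.86277, -1.0, -1.13121, -1.25562, -1.37248, -1.48109, -1.58079, -1.67098, -1.75112, -1.82073, -1.87939, -1.92674, -1.96251, -1.98648, -1.9985].
λ_max=2, λ_min=-2*cos(pi/81); ϑ = −81·λ_min/(λ_max−λ_min) = 81*cos(pi/81)/(cos(pi/81) + 1).
ϑ(G) ≈ 40.484765.
40 ≤ 81*cos(pi/81)/(cos(pi/81) + 1) ≤ 41: both strict.

81*cos(pi/81)/(cos(pi/81) + 1)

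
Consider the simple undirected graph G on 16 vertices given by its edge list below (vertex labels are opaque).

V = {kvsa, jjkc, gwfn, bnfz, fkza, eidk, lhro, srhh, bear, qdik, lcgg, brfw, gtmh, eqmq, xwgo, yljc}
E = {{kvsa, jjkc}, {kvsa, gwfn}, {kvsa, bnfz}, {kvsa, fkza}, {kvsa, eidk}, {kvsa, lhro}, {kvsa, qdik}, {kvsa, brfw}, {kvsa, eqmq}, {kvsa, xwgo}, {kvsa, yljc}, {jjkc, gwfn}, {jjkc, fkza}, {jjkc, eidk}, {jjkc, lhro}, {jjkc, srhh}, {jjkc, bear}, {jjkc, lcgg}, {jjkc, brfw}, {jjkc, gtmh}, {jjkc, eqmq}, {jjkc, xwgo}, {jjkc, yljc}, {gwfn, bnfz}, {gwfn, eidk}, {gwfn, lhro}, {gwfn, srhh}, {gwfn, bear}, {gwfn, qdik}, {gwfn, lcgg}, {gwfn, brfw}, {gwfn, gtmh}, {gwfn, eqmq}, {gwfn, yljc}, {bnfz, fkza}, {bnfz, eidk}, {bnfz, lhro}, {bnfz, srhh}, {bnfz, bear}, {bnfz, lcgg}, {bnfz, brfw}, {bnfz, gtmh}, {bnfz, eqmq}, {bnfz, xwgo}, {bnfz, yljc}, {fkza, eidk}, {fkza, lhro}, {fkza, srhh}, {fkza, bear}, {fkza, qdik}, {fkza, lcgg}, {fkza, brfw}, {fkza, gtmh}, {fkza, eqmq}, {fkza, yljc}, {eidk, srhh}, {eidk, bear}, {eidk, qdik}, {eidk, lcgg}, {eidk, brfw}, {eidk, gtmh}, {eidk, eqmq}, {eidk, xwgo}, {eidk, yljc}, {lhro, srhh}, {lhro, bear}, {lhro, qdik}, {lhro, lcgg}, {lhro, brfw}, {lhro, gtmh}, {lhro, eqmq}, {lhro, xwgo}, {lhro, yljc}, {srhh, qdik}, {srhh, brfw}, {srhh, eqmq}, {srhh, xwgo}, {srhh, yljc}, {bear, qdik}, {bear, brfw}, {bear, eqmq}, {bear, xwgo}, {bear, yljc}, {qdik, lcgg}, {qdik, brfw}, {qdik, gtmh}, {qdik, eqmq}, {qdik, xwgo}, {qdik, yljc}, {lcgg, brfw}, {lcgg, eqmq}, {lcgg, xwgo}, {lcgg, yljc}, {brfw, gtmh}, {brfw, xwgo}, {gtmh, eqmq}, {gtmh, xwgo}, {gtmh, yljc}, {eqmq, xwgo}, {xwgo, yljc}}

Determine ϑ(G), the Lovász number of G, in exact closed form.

deg(fkza) = 13; N(fkza) = {kvsa, jjkc, bnfz, eidk, lhro, srhh, bear, qdik, lcgg, brfw, gtmh, eqmq, yljc}.
deg(bear) = 11; N(bear) = {jjkc, gwfn, bnfz, fkza, eidk, lhro, qdik, brfw, eqmq, xwgo, yljc}.
Vertex lcgg has 11 neighbors: jjkc, gwfn, bnfz, fkza, eidk, lhro, qdik, brfw, eqmq, xwgo, yljc.
deg(srhh) = 11; N(srhh) = {jjkc, gwfn, bnfz, fkza, eidk, lhro, qdik, brfw, eqmq, xwgo, yljc}.
Complete 5-partite, parts [5, 3, 3, 3, 2]: perfect, ϑ = α = 5.
= 5.00000000… (decimal).
5 ≤ 5 ≤ 5: collapsed.

5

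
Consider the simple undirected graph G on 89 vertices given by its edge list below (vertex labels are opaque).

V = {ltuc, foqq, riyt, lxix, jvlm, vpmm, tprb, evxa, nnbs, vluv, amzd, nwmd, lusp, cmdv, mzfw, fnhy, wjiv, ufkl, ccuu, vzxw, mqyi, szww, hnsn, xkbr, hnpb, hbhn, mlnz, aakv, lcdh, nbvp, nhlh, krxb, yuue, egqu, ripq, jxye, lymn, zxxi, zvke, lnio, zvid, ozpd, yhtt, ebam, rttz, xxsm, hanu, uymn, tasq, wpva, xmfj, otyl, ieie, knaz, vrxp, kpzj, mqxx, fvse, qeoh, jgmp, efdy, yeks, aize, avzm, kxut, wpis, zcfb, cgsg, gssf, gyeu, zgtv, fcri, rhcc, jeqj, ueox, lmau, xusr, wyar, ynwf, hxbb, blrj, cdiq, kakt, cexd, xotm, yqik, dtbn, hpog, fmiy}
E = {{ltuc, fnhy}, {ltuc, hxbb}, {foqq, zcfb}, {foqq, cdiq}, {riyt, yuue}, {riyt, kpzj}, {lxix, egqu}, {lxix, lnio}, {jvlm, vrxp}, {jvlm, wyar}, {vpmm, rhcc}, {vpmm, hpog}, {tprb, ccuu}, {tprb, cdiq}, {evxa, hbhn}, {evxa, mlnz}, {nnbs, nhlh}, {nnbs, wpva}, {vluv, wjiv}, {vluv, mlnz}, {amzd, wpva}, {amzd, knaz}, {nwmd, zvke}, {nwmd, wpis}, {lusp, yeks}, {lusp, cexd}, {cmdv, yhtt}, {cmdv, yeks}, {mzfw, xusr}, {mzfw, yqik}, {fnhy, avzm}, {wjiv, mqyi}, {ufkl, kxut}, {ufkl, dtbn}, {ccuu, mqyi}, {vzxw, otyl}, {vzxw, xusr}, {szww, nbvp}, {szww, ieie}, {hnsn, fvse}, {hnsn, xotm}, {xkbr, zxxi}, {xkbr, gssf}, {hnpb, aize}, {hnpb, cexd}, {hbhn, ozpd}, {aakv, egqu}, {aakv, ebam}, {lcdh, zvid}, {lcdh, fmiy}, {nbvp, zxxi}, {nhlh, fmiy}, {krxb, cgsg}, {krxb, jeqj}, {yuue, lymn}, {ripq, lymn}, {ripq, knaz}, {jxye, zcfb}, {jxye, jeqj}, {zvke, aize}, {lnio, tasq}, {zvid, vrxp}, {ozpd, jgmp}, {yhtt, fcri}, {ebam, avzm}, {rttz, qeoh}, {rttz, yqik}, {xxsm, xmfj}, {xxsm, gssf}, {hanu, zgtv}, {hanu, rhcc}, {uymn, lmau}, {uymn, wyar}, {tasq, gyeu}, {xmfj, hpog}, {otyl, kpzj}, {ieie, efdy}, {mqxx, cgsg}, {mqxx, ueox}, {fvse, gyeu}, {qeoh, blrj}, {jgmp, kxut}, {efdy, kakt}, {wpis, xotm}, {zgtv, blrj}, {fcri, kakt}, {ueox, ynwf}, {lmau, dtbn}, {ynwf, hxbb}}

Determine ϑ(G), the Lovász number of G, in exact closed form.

Vertex ripq has 2 neighbors: lymn, knaz.
N(hanu) = {zgtv, rhcc}, |N(hanu)| = 2.
N(avzm) = {fnhy, ebam}, |N(avzm)| = 2.
deg(hxbb) = 2; N(hxbb) = {ltuc, ynwf}.
89-vertex 2-regular graph: a single 89-cycle (edge-transitive).
A has 45 distinct eigenvalues ≈ [2.0, 1.995018, 1.980097, 1.955311, 1.920784, 1.876688, 1.823242, 1.760713, 1.689412, 1.609694, 1.521958, 1.426638, 1.324212, 1.215188, 1.10011, 0.979551, 0.854113, 0.724419, 0.591116, 0.454869, 0.316355, 0.176265, 0.035297, -0.105847, -0.246463, -0.385852, -0.523319, -0.658178, -0.789758, -0.917404, -1.040479, -1.158371, -1.270491, -1.376282, -1.475217, -1.566802, -1.650581, -1.726138, -1.793094, -1.851118, -1.89992, -1.939256, -1.968931, -1.988796, -1.998754].
Lovász: ϑ = −89(-2*cos(pi/89))/(2+-(-1)*2*cos(pi/89)) = 89*cos(pi/89)/(cos(pi/89) + 1).
≈ 44.4861353 (to 7 d.p.).
Sandwich: α(G)=44 ≤ ϑ(G)=89*cos(pi/89)/(cos(pi/89) + 1) ≤ χ(Ḡ)=45 (both strict).

89*cos(pi/89)/(cos(pi/89) + 1)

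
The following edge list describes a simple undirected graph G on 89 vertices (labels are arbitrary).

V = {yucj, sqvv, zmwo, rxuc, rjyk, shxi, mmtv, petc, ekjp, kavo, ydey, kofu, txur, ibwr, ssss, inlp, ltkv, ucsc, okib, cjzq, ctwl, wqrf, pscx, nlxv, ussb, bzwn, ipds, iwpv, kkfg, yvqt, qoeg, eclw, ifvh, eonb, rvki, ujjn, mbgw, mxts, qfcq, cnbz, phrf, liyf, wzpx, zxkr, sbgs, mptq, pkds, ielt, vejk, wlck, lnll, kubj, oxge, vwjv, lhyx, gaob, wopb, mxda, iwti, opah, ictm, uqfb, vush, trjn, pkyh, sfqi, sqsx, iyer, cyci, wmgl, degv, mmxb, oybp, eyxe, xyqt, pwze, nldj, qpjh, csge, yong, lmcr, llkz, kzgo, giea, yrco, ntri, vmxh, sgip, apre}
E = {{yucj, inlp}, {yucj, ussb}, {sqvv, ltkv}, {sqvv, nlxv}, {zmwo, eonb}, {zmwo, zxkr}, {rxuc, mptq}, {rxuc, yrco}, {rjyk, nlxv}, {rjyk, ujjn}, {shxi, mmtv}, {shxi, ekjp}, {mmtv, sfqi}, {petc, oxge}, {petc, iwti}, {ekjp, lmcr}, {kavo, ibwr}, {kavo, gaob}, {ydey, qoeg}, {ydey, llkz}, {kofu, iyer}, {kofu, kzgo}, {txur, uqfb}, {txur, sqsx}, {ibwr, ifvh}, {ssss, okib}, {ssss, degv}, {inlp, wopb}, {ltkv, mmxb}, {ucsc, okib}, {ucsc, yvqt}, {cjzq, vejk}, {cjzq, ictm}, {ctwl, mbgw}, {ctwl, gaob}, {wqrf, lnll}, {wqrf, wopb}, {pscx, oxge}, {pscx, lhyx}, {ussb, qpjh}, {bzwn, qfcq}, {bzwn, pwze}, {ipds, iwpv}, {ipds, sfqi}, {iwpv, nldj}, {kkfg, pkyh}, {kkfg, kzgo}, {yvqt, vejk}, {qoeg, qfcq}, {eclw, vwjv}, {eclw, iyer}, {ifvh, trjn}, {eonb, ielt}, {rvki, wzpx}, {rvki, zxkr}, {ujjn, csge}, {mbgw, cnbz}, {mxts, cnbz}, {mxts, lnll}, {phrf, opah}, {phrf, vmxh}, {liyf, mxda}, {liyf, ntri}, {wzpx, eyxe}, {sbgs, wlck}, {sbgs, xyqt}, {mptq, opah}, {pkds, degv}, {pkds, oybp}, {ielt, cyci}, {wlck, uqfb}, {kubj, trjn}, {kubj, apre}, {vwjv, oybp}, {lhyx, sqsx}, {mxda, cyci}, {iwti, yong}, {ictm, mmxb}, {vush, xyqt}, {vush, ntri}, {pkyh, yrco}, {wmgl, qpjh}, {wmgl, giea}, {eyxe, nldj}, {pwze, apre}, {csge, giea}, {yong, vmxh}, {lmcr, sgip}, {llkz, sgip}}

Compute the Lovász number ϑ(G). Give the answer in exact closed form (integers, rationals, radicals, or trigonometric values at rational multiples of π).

89*cos(pi/89)/(cos(pi/89) + 1)

deg(txur) = 2; N(txur) = {uqfb, sqsx}.
deg(mxda) = 2; N(mxda) = {liyf, cyci}.
N(ssss) = {okib, degv}, |N(ssss)| = 2.
deg(petc) = 2; N(petc) = {oxge, iwti}.
89-vertex 2-regular graph: connected 2-regular on 89 ⇒ C_{89}.
spec(A) ≈ [2.0, 1.99502, 1.9801, 1.95531, 1.92078, 1.87669, 1.82324, 1.76071, 1.68941, 1.60969, 1.52196, 1.42664, 1.32421, 1.21519, 1.10011, 0.97955, 0.85411, 0.72442, 0.59112, 0.45487, 0.31635, 0.17626, 0.0353, -0.10585, -0.24646, -0.38585, -0.52332, -0.65818, -0.78976, -0.9174, -1.04048, -1.15837, -1.27049, -1.37628, -1.47522, -1.5668, -1.65058, -1.72614, -1.79309, -1.85112, -1.89992, -1.93926, -1.96893, -1.9888, -1.99875] (distinct, 5 d.p.).
λ_max=2, λ_min=-2*cos(pi/89); ϑ = −89·λ_min/(λ_max−λ_min) = 89*cos(pi/89)/(cos(pi/89) + 1).
≈ 44.4861 (to 4 d.p.).
Sandwich: α(G)=44 ≤ ϑ(G)=89*cos(pi/89)/(cos(pi/89) + 1) ≤ χ(Ḡ)=45 (both strict).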